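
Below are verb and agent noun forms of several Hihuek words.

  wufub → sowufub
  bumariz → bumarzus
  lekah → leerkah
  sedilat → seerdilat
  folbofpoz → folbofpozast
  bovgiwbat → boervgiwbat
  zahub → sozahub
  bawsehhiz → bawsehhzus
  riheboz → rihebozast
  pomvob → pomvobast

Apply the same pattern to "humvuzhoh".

humvuzhohast

bawsehhiz and riheboz both end in -z yet inflect differently (bawsehhzus, rihebozast), so the final letter is not what conditions the rule; the last vowel is.
"humvuzhoh" has last vowel 'o'. The stems whose last vowel is 'o' (pomvob → pomvobast, riheboz → rihebozast, folbofpoz → folbofpozast) add -ast.
So humvuzhoh → humvuzhohast.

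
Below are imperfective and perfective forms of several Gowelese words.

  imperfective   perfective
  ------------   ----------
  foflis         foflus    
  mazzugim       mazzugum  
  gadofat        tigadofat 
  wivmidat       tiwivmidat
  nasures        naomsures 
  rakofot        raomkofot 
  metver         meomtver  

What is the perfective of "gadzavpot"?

gaomdzavpot

foflis and nasures both end in -s yet inflect differently (foflus, naomsures), so the final letter is not what conditions the rule; the last vowel is.
"gadzavpot" has last vowel 'o'. The one such stem in the data (rakofot → raomkofot) inserts -om- after the first vowel (as do nasures, metver), so the same rule applies.
The other patterns: stems whose last vowel is 'i' change the last vowel to 'u'; stems whose last vowel is 'a' add the prefix ti-.
So gadzavpot → gaomdzavpot.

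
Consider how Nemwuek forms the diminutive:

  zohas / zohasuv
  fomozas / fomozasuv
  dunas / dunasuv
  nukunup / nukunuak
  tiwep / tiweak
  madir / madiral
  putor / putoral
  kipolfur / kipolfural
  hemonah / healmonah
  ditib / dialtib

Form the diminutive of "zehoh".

"zehoh" ends in -h. The one such stem in the data (hemonah → healmonah) inserts -al- after the first vowel (as does ditib), so the same rule applies.
So zehoh → zealhoh.

zealhoh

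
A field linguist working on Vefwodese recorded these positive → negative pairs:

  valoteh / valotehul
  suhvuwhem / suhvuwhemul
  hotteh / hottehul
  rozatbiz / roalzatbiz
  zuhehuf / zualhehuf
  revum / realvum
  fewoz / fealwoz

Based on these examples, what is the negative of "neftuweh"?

neftuwehul

"neftuweh" has last vowel 'e'. The stems whose last vowel is 'e' (valoteh → valotehul, suhvuwhem → suhvuwhemul, hotteh → hottehul) add -ul.
The other pattern: stems whose last vowel is 'i', 'o' or 'u' insert -al- after the first vowel.
So neftuweh → neftuwehul.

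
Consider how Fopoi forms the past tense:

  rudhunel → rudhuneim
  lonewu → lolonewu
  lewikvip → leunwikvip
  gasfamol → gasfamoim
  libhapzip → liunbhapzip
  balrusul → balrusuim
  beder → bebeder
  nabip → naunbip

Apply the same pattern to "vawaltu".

vavawaltu

balrusul and lonewu both have last vowel 'u' yet inflect differently (balrusuim, lolonewu), so the last vowel is not what conditions the rule; the final letter is.
"vawaltu" ends in -u. The one such stem in the data (lonewu → lolonewu) repeats the first consonant+vowel as a prefix (as does beder), so the same rule applies.
So vawaltu → vavawaltu.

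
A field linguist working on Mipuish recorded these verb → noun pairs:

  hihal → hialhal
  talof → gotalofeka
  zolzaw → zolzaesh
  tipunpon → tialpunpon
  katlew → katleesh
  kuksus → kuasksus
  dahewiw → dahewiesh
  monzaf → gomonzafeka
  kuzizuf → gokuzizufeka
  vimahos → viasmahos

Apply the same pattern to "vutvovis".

"vutvovis" ends in -s. The stems ending in -s (vimahos → viasmahos, kuksus → kuasksus) insert -as- after the first vowel.
The other patterns: stems ending in -f add go- … -eka around the stem; stems ending in -w drop the final letter and add -esh; stems ending in -l or -n insert -al- after the first vowel.
So vutvovis → vuastvovis.

vuastvovis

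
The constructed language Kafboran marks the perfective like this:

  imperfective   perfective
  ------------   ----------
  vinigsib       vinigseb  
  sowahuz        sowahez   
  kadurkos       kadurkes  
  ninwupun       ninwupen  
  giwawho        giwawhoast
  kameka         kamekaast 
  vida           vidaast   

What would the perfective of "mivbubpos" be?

mivbubpes

"mivbubpos" ends in a consonant. The stems ending in a consonant (kadurkos → kadurkes, ninwupun → ninwupen, vinigsib → vinigseb) change the last vowel to 'e'.
The other pattern: stems ending in a vowel add -ast.
So mivbubpos → mivbubpes.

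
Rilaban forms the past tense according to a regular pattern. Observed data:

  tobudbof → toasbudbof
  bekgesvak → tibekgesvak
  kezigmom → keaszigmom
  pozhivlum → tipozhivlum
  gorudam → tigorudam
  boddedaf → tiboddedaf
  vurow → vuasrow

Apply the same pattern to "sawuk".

tobudbof and boddedaf both end in -f yet inflect differently (toasbudbof, tiboddedaf), so the final letter is not what conditions the rule; the last vowel is.
"sawuk" has last vowel 'u'. The one such stem in the data (pozhivlum → tipozhivlum) adds the prefix ti-, so the same rule applies.
So sawuk → tisawuk.

tisawuk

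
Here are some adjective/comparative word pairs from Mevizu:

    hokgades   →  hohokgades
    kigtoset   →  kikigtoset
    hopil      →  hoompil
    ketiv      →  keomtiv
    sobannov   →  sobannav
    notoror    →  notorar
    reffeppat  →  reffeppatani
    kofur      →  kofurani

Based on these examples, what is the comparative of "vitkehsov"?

vitkehsav

ketiv and sobannov both end in -v yet inflect differently (keomtiv, sobannav), so the final letter is not what conditions the rule; the last vowel is.
"vitkehsov" has last vowel 'o'. The stems whose last vowel is 'o' (sobannov → sobannav, notoror → notorar) change the last vowel to 'a'.
So vitkehsov → vitkehsav.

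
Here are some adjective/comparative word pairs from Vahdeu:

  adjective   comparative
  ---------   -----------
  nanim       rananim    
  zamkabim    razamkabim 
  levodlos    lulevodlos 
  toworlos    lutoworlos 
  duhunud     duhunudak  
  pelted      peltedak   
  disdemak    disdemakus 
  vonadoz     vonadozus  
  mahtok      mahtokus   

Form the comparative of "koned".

konedak

levodlos and vonadoz both have last vowel 'o' yet inflect differently (lulevodlos, vonadozus), so the last vowel is not what conditions the rule; the final letter is.
"koned" ends in -d. The stems ending in -d (duhunud → duhunudak, pelted → peltedak) add -ak.
So koned → konedak.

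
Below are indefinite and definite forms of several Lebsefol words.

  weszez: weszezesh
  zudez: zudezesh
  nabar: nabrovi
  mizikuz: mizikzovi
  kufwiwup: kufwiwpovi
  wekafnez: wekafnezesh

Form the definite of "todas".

"todas" has last vowel 'a'. The one such stem in the data (nabar → nabrovi) deletes the last vowel and adds -ovi (as do kufwiwup, mizikuz), so the same rule applies.
So todas → todsovi.

todsovi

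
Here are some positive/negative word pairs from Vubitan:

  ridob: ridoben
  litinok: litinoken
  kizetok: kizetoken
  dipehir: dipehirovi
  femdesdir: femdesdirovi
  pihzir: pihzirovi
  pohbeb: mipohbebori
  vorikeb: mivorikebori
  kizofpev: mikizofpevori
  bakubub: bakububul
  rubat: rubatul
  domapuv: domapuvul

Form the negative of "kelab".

"kelab" has last vowel 'a'. The one such stem in the data (rubat → rubatul) adds -ul, so the same rule applies.
So kelab → kelabul.

kelabul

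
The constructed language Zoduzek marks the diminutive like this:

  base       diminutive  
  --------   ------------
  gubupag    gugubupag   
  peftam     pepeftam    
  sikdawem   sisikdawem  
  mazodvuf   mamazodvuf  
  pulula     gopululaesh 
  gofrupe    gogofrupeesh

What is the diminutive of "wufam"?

wuwufam

gubupag and pulula both have last vowel 'a' yet inflect differently (gugubupag, gopululaesh), so the last vowel is not what conditions the rule; whether the stem ends in a vowel or a consonant is.
"wufam" ends in a consonant. The stems ending in a consonant (gubupag → gugubupag, peftam → pepeftam, sikdawem → sisikdawem) repeat the first consonant+vowel as a prefix.
The other pattern: stems ending in a vowel add go- … -esh around the stem.
So wufam → wuwufam.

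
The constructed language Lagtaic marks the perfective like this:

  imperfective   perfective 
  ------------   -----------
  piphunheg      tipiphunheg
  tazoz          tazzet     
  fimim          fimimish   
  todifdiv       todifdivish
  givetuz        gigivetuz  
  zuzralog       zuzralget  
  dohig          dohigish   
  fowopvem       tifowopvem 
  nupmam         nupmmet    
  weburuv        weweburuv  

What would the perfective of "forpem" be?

fowopvem and nupmam both end in -m yet inflect differently (tifowopvem, nupmmet), so the final letter is not what conditions the rule; the last vowel is.
"forpem" has last vowel 'e'. The stems whose last vowel is 'e' (fowopvem → tifowopvem, piphunheg → tipiphunheg) add the prefix ti-.
The other patterns: stems whose last vowel is 'a' or 'o' delete the last vowel and add -et; stems whose last vowel is 'i' add -ish; stems whose last vowel is 'u' repeat the first consonant+vowel as a prefix.
So forpem → tiforpem.

tiforpem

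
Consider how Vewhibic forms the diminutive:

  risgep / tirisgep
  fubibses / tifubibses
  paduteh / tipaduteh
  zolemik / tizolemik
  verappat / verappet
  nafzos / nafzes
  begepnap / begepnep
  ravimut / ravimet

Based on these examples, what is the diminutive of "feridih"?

"feridih" has last vowel 'i'. The one such stem in the data (zolemik → tizolemik) adds the prefix ti-, so the same rule applies.
So feridih → tiferidih.

tiferidih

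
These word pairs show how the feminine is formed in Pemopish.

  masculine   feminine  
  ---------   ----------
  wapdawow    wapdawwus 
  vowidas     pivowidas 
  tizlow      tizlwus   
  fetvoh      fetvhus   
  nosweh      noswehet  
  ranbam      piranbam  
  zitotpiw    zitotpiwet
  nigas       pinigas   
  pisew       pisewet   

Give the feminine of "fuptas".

"fuptas" has last vowel 'a'. The stems whose last vowel is 'a' (ranbam → piranbam, vowidas → pivowidas, nigas → pinigas) add the prefix pi-.
So fuptas → pifuptas.

pifuptas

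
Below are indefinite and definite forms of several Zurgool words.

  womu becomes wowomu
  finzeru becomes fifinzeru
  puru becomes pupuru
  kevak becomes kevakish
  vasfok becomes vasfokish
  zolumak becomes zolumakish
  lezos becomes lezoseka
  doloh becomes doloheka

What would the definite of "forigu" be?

foforigu

vasfok and lezos both have last vowel 'o' yet inflect differently (vasfokish, lezoseka), so the last vowel is not what conditions the rule; the final letter is.
"forigu" ends in -u. The stems ending in -u (womu → wowomu, finzeru → fifinzeru, puru → pupuru) repeat the first consonant+vowel as a prefix.
The other patterns: stems ending in -k add -ish; stems ending in -h or -s add -eka.
So forigu → foforigu.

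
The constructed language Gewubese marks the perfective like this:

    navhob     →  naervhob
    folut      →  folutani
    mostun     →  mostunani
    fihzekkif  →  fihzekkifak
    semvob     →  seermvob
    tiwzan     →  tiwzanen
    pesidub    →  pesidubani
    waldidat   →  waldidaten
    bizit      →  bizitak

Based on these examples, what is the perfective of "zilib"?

zilibak

pesidub and navhob both end in -b yet inflect differently (pesidubani, naervhob), so the final letter is not what conditions the rule; the last vowel is.
"zilib" has last vowel 'i'. The stems whose last vowel is 'i' (fihzekkif → fihzekkifak, bizit → bizitak) add -ak.
So zilib → zilibak.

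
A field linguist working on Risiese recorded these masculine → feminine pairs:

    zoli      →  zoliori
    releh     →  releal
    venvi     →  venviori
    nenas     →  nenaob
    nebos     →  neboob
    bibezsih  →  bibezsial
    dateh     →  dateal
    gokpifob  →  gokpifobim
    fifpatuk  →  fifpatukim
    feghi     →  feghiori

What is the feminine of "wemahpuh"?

wemahpual

feghi and bibezsih both have last vowel 'i' yet inflect differently (feghiori, bibezsial), so the last vowel is not what conditions the rule; the final letter is.
"wemahpuh" ends in -h. The stems ending in -h (bibezsih → bibezsial, dateh → dateal, releh → releal) drop the final letter and add -al.
So wemahpuh → wemahpual.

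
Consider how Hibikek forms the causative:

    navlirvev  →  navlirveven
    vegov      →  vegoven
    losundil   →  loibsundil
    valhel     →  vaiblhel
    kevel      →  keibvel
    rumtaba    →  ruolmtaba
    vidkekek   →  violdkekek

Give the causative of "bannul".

baibnnul

"bannul" ends in -l. The stems ending in -l (losundil → loibsundil, valhel → vaiblhel, kevel → keibvel) insert -ib- after the first vowel.
So bannul → baibnnul.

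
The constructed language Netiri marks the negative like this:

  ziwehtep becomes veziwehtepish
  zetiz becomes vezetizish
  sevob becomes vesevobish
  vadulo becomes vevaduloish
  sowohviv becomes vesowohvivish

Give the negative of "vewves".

vevewvesish

Every pair shown (ziwehtep → veziwehtepish, zetiz → vezetizish, sevob → vesevobish, …) follows the same rule: add ve- … -ish around the stem.
So vewves → vevewvesish.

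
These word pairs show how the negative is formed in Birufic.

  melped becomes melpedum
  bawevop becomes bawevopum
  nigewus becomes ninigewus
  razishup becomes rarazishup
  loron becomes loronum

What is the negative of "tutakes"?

"tutakes" has last vowel 'e'. The one such stem in the data (melped → melpedum) adds -um, so the same rule applies.
So tutakes → tutakesum.

tutakesum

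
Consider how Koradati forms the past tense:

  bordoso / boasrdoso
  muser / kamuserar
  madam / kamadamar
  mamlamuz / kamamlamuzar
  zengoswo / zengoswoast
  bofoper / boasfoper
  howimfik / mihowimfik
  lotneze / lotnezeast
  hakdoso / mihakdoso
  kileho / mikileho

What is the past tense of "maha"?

kamahaar

"maha" begins with m-. The stems beginning with m- (mamlamuz → kamamlamuzar, muser → kamuserar, madam → kamadamar) add ka- … -ar around the stem.
The other patterns: stems beginning with l- or z- add -ast; stems beginning with b- insert -as- after the first vowel; stems beginning with h- or k- add the prefix mi-.
So maha → kamahaar.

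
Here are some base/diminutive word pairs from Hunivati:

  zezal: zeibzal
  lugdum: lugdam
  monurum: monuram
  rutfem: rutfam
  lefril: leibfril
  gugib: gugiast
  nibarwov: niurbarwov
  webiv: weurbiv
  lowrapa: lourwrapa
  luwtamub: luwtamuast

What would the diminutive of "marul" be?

lugdum and luwtamub both have last vowel 'u' yet inflect differently (lugdam, luwtamuast), so the last vowel is not what conditions the rule; the final letter is.
"marul" ends in -l. The stems ending in -l (lefril → leibfril, zezal → zeibzal) insert -ib- after the first vowel.
The other patterns: stems ending in -m change the last vowel to 'a'; stems ending in -b drop the final letter and add -ast; stems ending in -a or -v insert -ur- after the first vowel.
So marul → maibrul.

maibrul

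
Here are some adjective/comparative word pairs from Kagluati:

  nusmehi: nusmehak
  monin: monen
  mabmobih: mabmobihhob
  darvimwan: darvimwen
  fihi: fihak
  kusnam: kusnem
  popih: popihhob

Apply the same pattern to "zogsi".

zogsak

"zogsi" ends in -i. The stems ending in -i (nusmehi → nusmehak, fihi → fihak) drop the final letter and add -ak.
The other patterns: stems ending in -h double the final consonant and add -ob; stems ending in -m or -n change the last vowel to 'e'.
So zogsi → zogsak.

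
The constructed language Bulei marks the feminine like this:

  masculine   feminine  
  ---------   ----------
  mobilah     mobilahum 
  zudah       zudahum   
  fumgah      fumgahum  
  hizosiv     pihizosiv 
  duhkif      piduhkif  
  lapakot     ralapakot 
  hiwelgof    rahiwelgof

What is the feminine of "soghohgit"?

"soghohgit" has last vowel 'i'. The stems whose last vowel is 'i' (hizosiv → pihizosiv, duhkif → piduhkif) add the prefix pi-.
So soghohgit → pisoghohgit.

pisoghohgit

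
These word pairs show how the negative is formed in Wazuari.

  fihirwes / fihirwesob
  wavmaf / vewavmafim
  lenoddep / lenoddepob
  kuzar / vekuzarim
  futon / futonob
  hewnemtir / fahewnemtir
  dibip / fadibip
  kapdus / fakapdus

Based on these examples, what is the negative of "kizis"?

fihirwes and kapdus both end in -s yet inflect differently (fihirwesob, fakapdus), so the final letter is not what conditions the rule; the last vowel is.
"kizis" has last vowel 'i'. The stems whose last vowel is 'i' (dibip → fadibip, hewnemtir → fahewnemtir) add the prefix fa-.
So kizis → fakizis.

fakizis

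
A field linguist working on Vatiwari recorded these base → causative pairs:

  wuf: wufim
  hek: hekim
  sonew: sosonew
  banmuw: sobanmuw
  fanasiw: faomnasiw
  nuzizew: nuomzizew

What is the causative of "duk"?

sonew and fanasiw both end in -w yet inflect differently (sosonew, faomnasiw), so the final letter is not what conditions the rule; the number of vowels is.
"duk" has 1 vowel. The stems with 1 vowel (wuf → wufim, hek → hekim) add -im.
So duk → dukim.

dukim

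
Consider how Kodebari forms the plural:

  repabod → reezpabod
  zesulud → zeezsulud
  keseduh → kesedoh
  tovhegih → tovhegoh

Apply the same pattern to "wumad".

wuezmad

"wumad" ends in -d. The stems ending in -d (repabod → reezpabod, zesulud → zeezsulud) insert -ez- after the first vowel.
So wumad → wuezmad.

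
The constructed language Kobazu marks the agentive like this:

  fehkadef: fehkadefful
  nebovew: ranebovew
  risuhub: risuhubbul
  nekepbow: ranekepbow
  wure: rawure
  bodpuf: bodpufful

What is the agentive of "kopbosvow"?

fehkadef and wure both have last vowel 'e' yet inflect differently (fehkadefful, rawure), so the last vowel is not what conditions the rule; the final letter is.
"kopbosvow" ends in -w. The stems ending in -w (nebovew → ranebovew, nekepbow → ranekepbow) add the prefix ra-.
So kopbosvow → rakopbosvow.

rakopbosvow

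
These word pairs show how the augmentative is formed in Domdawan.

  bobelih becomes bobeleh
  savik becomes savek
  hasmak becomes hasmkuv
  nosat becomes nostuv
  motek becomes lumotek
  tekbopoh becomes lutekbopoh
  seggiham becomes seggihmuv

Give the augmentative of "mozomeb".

hasmak and savik both end in -k yet inflect differently (hasmkuv, savek), so the final letter is not what conditions the rule; the last vowel is.
"mozomeb" has last vowel 'e'. The one such stem in the data (motek → lumotek) adds the prefix lu-, so the same rule applies.
The other patterns: stems whose last vowel is 'a' delete the last vowel and add -uv; stems whose last vowel is 'i' change the last vowel to 'e'.
So mozomeb → lumozomeb.

lumozomeb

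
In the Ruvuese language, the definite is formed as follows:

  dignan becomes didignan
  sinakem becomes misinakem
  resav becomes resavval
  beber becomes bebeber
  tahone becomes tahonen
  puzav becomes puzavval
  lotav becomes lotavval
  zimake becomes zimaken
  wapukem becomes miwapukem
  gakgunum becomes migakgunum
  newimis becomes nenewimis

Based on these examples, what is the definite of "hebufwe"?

tahone and wapukem both have last vowel 'e' yet inflect differently (tahonen, miwapukem), so the last vowel is not what conditions the rule; the final letter is.
"hebufwe" ends in -e. The stems ending in -e (tahone → tahonen, zimake → zimaken) drop the final letter and add -en.
The other patterns: stems ending in -v double the final consonant and add -al; stems ending in -m add the prefix mi-; stems ending in -n, -r or -s repeat the first consonant+vowel as a prefix.
So hebufwe → hebufwen.

hebufwen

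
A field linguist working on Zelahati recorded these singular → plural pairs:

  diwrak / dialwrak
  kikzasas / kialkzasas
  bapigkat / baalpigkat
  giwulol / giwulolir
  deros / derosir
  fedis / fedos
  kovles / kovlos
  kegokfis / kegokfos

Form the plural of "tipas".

"tipas" has last vowel 'a'. The stems whose last vowel is 'a' (diwrak → dialwrak, kikzasas → kialkzasas, bapigkat → baalpigkat) insert -al- after the first vowel.
So tipas → tialpas.

tialpas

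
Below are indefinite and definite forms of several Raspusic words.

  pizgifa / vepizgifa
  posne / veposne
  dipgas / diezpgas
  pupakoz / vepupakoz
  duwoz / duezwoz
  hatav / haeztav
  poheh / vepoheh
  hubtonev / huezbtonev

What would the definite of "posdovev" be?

veposdovev

pupakoz and duwoz both end in -z yet inflect differently (vepupakoz, duezwoz), so the final letter is not what conditions the rule; the first letter is.
"posdovev" begins with p-. The stems beginning with p- (pupakoz → vepupakoz, posne → veposne, poheh → vepoheh) add the prefix ve-.
The other pattern: stems beginning with d- or h- insert -ez- after the first vowel.
So posdovev → veposdovev.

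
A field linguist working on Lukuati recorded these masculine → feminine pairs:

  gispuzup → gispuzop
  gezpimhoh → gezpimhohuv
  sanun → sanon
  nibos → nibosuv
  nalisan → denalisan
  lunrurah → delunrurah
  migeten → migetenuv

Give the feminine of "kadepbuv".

"kadepbuv" has last vowel 'u'. The stems whose last vowel is 'u' (gispuzup → gispuzop, sanun → sanon) change the last vowel to 'o'.
The other patterns: stems whose last vowel is 'a' add the prefix de-; stems whose last vowel is 'e' or 'o' add -uv.
So kadepbuv → kadepbov.

kadepbov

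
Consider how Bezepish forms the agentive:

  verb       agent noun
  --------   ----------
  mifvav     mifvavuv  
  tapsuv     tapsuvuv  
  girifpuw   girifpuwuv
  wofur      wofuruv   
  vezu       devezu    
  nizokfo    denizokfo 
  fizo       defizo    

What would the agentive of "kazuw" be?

kazuwuv

tapsuv and vezu both have last vowel 'u' yet inflect differently (tapsuvuv, devezu), so the last vowel is not what conditions the rule; whether the stem ends in a vowel or a consonant is.
"kazuw" ends in a consonant. The stems ending in a consonant (mifvav → mifvavuv, tapsuv → tapsuvuv, girifpuw → girifpuwuv) add -uv.
The other pattern: stems ending in a vowel add the prefix de-.
So kazuw → kazuwuv.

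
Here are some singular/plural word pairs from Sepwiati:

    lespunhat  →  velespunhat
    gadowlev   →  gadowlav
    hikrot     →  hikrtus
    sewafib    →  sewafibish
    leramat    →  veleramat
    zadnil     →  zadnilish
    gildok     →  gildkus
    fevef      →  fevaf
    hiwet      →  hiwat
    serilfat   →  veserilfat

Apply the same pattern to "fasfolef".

fasfolaf

hikrot and lespunhat both end in -t yet inflect differently (hikrtus, velespunhat), so the final letter is not what conditions the rule; the last vowel is.
"fasfolef" has last vowel 'e'. The stems whose last vowel is 'e' (fevef → fevaf, hiwet → hiwat, gadowlev → gadowlav) change the last vowel to 'a'.
The other patterns: stems whose last vowel is 'o' delete the last vowel and add -us; stems whose last vowel is 'a' add the prefix ve-; stems whose last vowel is 'i' add -ish.
So fasfolef → fasfolaf.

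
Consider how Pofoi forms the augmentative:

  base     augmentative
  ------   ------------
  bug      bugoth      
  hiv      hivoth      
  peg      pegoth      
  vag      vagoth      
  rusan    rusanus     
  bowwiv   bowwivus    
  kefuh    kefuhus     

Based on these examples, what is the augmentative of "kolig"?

koligus

hiv and bowwiv both end in -v yet inflect differently (hivoth, bowwivus), so the final letter is not what conditions the rule; the number of vowels is.
"kolig" has 2 vowels. The stems with 2 vowels (rusan → rusanus, bowwiv → bowwivus, kefuh → kefuhus) add -us.
The other pattern: stems with 1 vowel add -oth.
So kolig → koligus.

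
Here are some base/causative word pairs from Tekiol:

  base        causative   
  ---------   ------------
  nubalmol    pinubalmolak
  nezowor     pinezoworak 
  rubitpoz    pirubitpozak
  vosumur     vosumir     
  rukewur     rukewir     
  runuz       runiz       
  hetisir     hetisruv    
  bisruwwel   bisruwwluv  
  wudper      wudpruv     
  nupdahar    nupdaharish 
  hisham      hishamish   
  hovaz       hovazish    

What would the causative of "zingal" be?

zingalish

nezowor and vosumur both end in -r yet inflect differently (pinezoworak, vosumir), so the final letter is not what conditions the rule; the last vowel is.
"zingal" has last vowel 'a'. The stems whose last vowel is 'a' (nupdahar → nupdaharish, hisham → hishamish, hovaz → hovazish) add -ish.
The other patterns: stems whose last vowel is 'o' add pi- … -ak around the stem; stems whose last vowel is 'u' change the last vowel to 'i'; stems whose last vowel is 'e' or 'i' delete the last vowel and add -uv.
So zingal → zingalish.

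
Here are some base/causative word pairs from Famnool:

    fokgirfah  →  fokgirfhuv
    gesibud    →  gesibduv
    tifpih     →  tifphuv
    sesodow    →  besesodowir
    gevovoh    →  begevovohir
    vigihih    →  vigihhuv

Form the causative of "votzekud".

gevovoh and fokgirfah both end in -h yet inflect differently (begevovohir, fokgirfhuv), so the final letter is not what conditions the rule; the last vowel is.
"votzekud" has last vowel 'u'. The one such stem in the data (gesibud → gesibduv) deletes the last vowel and adds -uv (as do fokgirfah, tifpih), so the same rule applies.
So votzekud → votzekduv.

votzekduv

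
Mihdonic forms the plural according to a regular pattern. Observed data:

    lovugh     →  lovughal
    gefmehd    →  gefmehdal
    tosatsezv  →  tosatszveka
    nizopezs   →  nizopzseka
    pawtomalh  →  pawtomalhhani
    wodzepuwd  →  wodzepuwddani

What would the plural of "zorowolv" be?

lovugh and pawtomalh both end in -h yet inflect differently (lovughal, pawtomalhhani), so the final letter is not what conditions the rule; the second-to-last letter is.
"zorowolv" has second-to-last letter 'l'. The one such stem in the data (pawtomalh → pawtomalhhani) doubles the final consonant and adds -ani (as does wodzepuwd), so the same rule applies.
The other patterns: stems whose second-to-last letter is 'g' or 'h' add -al; stems whose second-to-last letter is 'z' delete the last vowel and add -eka.
So zorowolv → zorowolvvani.

zorowolvvani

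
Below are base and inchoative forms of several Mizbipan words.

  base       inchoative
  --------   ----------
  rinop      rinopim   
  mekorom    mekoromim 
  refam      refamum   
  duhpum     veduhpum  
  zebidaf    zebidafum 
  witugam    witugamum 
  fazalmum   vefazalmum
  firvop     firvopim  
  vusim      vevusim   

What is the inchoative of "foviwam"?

mekorom and refam both end in -m yet inflect differently (mekoromim, refamum), so the final letter is not what conditions the rule; the last vowel is.
"foviwam" has last vowel 'a'. The stems whose last vowel is 'a' (refam → refamum, witugam → witugamum, zebidaf → zebidafum) add -um.
So foviwam → foviwamum.

foviwamum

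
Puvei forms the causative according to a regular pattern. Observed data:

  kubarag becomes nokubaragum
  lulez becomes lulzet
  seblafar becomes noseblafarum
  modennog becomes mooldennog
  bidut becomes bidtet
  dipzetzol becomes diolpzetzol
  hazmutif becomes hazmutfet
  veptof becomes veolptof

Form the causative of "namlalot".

modennog and kubarag both end in -g yet inflect differently (mooldennog, nokubaragum), so the final letter is not what conditions the rule; the last vowel is.
"namlalot" has last vowel 'o'. The stems whose last vowel is 'o' (veptof → veolptof, dipzetzol → diolpzetzol, modennog → mooldennog) insert -ol- after the first vowel.
The other patterns: stems whose last vowel is 'a' add no- … -um around the stem; stems whose last vowel is 'e', 'i' or 'u' delete the last vowel and add -et.
So namlalot → naolmlalot.

naolmlalot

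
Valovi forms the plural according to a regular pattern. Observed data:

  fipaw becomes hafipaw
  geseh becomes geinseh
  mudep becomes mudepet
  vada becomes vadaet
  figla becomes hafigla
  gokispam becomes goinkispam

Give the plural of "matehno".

matehnoet

figla and vada both end in -a yet inflect differently (hafigla, vadaet), so the final letter is not what conditions the rule; the first letter is.
"matehno" begins with m-. The one such stem in the data (mudep → mudepet) adds -et, so the same rule applies.
The other patterns: stems beginning with g- insert -in- after the first vowel; stems beginning with f- add the prefix ha-.
So matehno → matehnoet.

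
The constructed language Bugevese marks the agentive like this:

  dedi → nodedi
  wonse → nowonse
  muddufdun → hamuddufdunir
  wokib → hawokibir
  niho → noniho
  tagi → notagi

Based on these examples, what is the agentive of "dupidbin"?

hadupidbinir

wokib and tagi both have last vowel 'i' yet inflect differently (hawokibir, notagi), so the last vowel is not what conditions the rule; whether the stem ends in a vowel or a consonant is.
"dupidbin" ends in a consonant. The stems ending in a consonant (wokib → hawokibir, muddufdun → hamuddufdunir) add ha- … -ir around the stem.
So dupidbin → hadupidbinir.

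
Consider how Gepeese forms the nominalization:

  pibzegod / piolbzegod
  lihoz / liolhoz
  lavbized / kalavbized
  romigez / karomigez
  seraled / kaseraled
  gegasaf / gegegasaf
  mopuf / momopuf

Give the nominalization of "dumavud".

dudumavud

"dumavud" has last vowel 'u'. The one such stem in the data (mopuf → momopuf) repeats the first consonant+vowel as a prefix (as does gegasaf), so the same rule applies.
The other patterns: stems whose last vowel is 'o' insert -ol- after the first vowel; stems whose last vowel is 'e' add the prefix ka-.
So dumavud → dudumavud.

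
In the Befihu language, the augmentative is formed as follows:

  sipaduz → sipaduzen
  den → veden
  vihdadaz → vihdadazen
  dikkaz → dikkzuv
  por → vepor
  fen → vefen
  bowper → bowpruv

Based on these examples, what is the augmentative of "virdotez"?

por and bowper both end in -r yet inflect differently (vepor, bowpruv), so the final letter is not what conditions the rule; the number of vowels is.
"virdotez" has 3 vowels. The stems with 3 vowels (vihdadaz → vihdadazen, sipaduz → sipaduzen) add -en.
The other patterns: stems with 1 vowel add the prefix ve-; stems with 2 vowels delete the last vowel and add -uv.
So virdotez → virdotezen.

virdotezen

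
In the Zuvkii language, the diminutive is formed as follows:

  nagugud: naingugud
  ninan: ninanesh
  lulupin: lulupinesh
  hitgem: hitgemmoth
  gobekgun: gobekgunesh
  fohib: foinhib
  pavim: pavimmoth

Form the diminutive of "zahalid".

lulupin and pavim both have last vowel 'i' yet inflect differently (lulupinesh, pavimmoth), so the last vowel is not what conditions the rule; the final letter is.
"zahalid" ends in -d. The one such stem in the data (nagugud → naingugud) inserts -in- after the first vowel (as does fohib), so the same rule applies.
So zahalid → zainhalid.

zainhalid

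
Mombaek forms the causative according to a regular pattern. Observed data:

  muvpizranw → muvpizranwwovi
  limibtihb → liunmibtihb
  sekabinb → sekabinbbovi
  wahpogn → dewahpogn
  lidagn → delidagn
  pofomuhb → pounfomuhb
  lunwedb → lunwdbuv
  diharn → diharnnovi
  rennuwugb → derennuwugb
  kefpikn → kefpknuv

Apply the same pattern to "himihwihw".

hiunmihwihw

"himihwihw" has second-to-last letter 'h'. The stems whose second-to-last letter is 'h' (pofomuhb → pounfomuhb, limibtihb → liunmibtihb) insert -un- after the first vowel.
The other patterns: stems whose second-to-last letter is 'g' add the prefix de-; stems whose second-to-last letter is 'n' or 'r' double the final consonant and add -ovi; stems whose second-to-last letter is 'd' or 'k' delete the last vowel and add -uv.
So himihwihw → hiunmihwihw.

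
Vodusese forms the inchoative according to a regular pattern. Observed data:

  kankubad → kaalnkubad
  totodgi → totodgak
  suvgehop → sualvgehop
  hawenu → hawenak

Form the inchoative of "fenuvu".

suvgehop and totodgi both have 3 vowels yet inflect differently (sualvgehop, totodgak), so the number of vowels is not what conditions the rule; whether the stem ends in a vowel or a consonant is.
"fenuvu" ends in a vowel. The stems ending in a vowel (totodgi → totodgak, hawenu → hawenak) drop the final letter and add -ak.
The other pattern: stems ending in a consonant insert -al- after the first vowel.
So fenuvu → fenuvak.

fenuvak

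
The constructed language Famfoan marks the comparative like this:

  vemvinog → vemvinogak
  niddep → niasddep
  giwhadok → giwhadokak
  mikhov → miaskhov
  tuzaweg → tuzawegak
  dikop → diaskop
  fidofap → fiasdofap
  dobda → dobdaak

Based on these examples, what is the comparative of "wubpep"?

niddep and tuzaweg both have last vowel 'e' yet inflect differently (niasddep, tuzawegak), so the last vowel is not what conditions the rule; the final letter is.
"wubpep" ends in -p. The stems ending in -p (fidofap → fiasdofap, niddep → niasddep, dikop → diaskop) insert -as- after the first vowel.
So wubpep → wuasbpep.

wuasbpep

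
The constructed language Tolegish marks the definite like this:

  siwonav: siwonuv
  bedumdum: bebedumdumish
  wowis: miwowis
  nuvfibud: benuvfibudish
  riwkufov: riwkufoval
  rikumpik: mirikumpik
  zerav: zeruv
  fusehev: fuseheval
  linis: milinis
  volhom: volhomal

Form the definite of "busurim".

mibusurim

"busurim" has last vowel 'i'. The stems whose last vowel is 'i' (wowis → miwowis, rikumpik → mirikumpik, linis → milinis) add the prefix mi-.
So busurim → mibusurim.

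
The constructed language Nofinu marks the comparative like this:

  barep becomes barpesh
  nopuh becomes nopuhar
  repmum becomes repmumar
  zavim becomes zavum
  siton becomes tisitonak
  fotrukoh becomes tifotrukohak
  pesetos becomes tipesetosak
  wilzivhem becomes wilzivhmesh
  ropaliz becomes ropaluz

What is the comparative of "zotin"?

zotun

"zotin" has last vowel 'i'. The stems whose last vowel is 'i' (ropaliz → ropaluz, zavim → zavum) change the last vowel to 'u'.
The other patterns: stems whose last vowel is 'e' delete the last vowel and add -esh; stems whose last vowel is 'u' add -ar; stems whose last vowel is 'o' add ti- … -ak around the stem.
So zotin → zotun.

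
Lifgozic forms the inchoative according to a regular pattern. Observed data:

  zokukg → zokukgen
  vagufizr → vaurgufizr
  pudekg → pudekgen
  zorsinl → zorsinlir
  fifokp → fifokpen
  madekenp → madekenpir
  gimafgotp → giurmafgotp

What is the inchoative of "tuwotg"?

tuurwotg

"tuwotg" has second-to-last letter 't'. The one such stem in the data (gimafgotp → giurmafgotp) inserts -ur- after the first vowel (as does vagufizr), so the same rule applies.
So tuwotg → tuurwotg.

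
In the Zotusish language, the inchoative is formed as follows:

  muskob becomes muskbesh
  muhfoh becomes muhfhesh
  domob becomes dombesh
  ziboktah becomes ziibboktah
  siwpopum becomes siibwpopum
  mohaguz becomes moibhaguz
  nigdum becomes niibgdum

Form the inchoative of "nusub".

muhfoh and ziboktah both end in -h yet inflect differently (muhfhesh, ziibboktah), so the final letter is not what conditions the rule; the last vowel is.
"nusub" has last vowel 'u'. The stems whose last vowel is 'u' (siwpopum → siibwpopum, mohaguz → moibhaguz, nigdum → niibgdum) insert -ib- after the first vowel.
So nusub → nuibsub.

nuibsub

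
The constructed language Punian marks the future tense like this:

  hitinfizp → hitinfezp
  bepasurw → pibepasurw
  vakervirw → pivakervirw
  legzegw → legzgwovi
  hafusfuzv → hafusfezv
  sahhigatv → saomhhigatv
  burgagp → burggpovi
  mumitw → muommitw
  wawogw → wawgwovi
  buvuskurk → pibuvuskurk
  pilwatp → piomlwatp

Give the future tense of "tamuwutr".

taommuwutr

"tamuwutr" has second-to-last letter 't'. The stems whose second-to-last letter is 't' (mumitw → muommitw, pilwatp → piomlwatp, sahhigatv → saomhhigatv) insert -om- after the first vowel.
So tamuwutr → taommuwutr.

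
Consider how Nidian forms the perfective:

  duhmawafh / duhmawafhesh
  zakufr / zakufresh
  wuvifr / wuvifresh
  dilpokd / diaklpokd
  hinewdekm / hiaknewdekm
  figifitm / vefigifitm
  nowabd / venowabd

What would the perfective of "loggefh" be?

hinewdekm and figifitm both end in -m yet inflect differently (hiaknewdekm, vefigifitm), so the final letter is not what conditions the rule; the second-to-last letter is.
"loggefh" has second-to-last letter 'f'. The stems whose second-to-last letter is 'f' (duhmawafh → duhmawafhesh, zakufr → zakufresh, wuvifr → wuvifresh) add -esh.
The other patterns: stems whose second-to-last letter is 'k' insert -ak- after the first vowel; stems whose second-to-last letter is 'b' or 't' add the prefix ve-.
So loggefh → loggefhesh.

loggefhesh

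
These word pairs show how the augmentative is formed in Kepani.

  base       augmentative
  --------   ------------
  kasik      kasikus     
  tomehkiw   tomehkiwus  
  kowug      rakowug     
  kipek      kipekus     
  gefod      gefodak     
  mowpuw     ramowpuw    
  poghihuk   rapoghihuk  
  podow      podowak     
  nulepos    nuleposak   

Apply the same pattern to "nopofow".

nopofowak

tomehkiw and podow both end in -w yet inflect differently (tomehkiwus, podowak), so the final letter is not what conditions the rule; the last vowel is.
"nopofow" has last vowel 'o'. The stems whose last vowel is 'o' (gefod → gefodak, nulepos → nuleposak, podow → podowak) add -ak.
So nopofow → nopofowak.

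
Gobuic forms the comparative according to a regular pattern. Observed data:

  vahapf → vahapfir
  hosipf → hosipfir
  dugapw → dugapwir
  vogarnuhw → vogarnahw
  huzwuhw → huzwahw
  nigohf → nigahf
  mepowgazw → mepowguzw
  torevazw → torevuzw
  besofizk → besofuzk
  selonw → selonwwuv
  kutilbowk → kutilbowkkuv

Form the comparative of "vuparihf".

vuparahf

dugapw and vogarnuhw both end in -w yet inflect differently (dugapwir, vogarnahw), so the final letter is not what conditions the rule; the second-to-last letter is.
"vuparihf" has second-to-last letter 'h'. The stems whose second-to-last letter is 'h' (vogarnuhw → vogarnahw, huzwuhw → huzwahw, nigohf → nigahf) change the last vowel to 'a'.
The other patterns: stems whose second-to-last letter is 'p' add -ir; stems whose second-to-last letter is 'z' change the last vowel to 'u'; stems whose second-to-last letter is 'n' or 'w' double the final consonant and add -uv.
So vuparihf → vuparahf.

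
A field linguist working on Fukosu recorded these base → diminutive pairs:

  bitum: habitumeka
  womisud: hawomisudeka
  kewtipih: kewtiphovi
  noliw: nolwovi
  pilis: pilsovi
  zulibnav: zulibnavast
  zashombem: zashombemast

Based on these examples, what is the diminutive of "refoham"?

bitum and zashombem both end in -m yet inflect differently (habitumeka, zashombemast), so the final letter is not what conditions the rule; the last vowel is.
"refoham" has last vowel 'a'. The one such stem in the data (zulibnav → zulibnavast) adds -ast, so the same rule applies.
So refoham → refohamast.

refohamast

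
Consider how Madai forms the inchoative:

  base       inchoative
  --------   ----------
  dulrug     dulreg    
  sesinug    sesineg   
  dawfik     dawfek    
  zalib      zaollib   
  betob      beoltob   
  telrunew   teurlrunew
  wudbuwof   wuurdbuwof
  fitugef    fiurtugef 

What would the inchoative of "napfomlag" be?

dawfik and zalib both have last vowel 'i' yet inflect differently (dawfek, zaollib), so the last vowel is not what conditions the rule; the final letter is.
"napfomlag" ends in -g. The stems ending in -g (dulrug → dulreg, sesinug → sesineg) change the last vowel to 'e'.
So napfomlag → napfomleg.

napfomleg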